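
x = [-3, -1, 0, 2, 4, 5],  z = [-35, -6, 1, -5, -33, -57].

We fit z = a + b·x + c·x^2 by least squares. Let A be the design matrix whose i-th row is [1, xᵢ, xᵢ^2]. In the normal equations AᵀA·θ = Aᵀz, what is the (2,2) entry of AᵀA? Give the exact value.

Row 2 ↔ basis x, column 2 ↔ basis x, so (AᵀA)_{2,2} = Σᵢ (x)·(x) = (-3)·(-3) + (-1)·(-1) + (0)·(0) + (2)·(2) + (4)·(4) + (5)·(5) = 55.

55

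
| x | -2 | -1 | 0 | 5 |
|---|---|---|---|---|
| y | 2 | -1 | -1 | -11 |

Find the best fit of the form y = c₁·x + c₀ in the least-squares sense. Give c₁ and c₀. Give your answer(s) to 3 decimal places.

Normal-equation sums: Σx·x = 30, Σx = 2, Σ1 = 4.
For Mᵀy: Σx·y = -58, Σy = -11.
Normal equations: [[30, 2]; [2, 4]]·[c₁, c₀]ᵀ = [-58, -11]ᵀ.
Determinant 30·4 − 2² = 116.
c₁ = ((-58)·4 − 2·(-11))/116 = -105/58; c₀ = (30·(-11) − 2·(-58))/116 = -107/58.

c₁ = -1.810, c₀ = -1.845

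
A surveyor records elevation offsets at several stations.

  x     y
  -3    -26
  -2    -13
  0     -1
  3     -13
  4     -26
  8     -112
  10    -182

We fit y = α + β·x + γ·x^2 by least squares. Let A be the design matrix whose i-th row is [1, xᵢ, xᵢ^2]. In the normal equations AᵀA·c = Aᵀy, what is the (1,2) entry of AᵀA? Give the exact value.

Row 1 ↔ basis 1, column 2 ↔ basis x, so (AᵀA)_{1,2} = Σᵢ x = (1)·(-3) + (1)·(-2) + (1)·(0) + (1)·(3) + (1)·(4) + (1)·(8) + (1)·(10) = 20.

20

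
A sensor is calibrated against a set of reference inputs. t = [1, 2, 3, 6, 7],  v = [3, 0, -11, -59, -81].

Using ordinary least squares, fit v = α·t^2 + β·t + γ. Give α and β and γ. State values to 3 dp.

α = -1.774, β = -0.017, γ = 5.589

With design matrix M, MᵀM = [[3795, 595, 99]; [595, 99, 19]; [99, 19, 5]] and Mᵀv = [-6189, -951, -148]ᵀ.
Row-reducing yields α = -2881/1624, β = -27/1624, γ = 2269/406.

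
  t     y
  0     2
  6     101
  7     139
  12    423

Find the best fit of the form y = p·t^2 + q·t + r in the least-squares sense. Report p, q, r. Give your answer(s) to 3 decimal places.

p = 3.100, q = -2.114, r = 2.006

Sums needed: Σt^2·t^2 = 24433, Σt^2·t = 2287, Σt^2 = 229, Σt·t = 229, Σt = 25, Σ1 = 4.
And Σt^2·y = 71359, Σt·y = 6655, Σy = 665.
Normal equations: [[24433, 2287, 229]; [2287, 229, 25]; [229, 25, 4]]·[p, q, r]ᵀ = [71359, 6655, 665]ᵀ.
Inverting the 3×3 Gram matrix, [p, q, r]ᵀ = [20991/6772, -42949/20316, 20381/10158]ᵀ.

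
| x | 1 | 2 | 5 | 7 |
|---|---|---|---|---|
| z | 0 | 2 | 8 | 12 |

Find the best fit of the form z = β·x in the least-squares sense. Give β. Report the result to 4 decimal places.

MᵀM·[β]ᵀ = Mᵀz reads: 79·β = 128.
(Σx·x = 79, Σx·z = 128.)
β = 128/79 = 1.62025.

β = 1.6203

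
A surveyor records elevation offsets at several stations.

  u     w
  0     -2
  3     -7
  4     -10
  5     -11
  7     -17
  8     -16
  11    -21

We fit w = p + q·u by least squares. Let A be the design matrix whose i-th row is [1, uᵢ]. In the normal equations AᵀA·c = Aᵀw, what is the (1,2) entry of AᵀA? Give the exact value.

38

Row 1 ↔ basis 1, column 2 ↔ basis u, so (AᵀA)_{1,2} = Σᵢ u = (1)·(0) + (1)·(3) + (1)·(4) + (1)·(5) + (1)·(7) + (1)·(8) + (1)·(11) = 38.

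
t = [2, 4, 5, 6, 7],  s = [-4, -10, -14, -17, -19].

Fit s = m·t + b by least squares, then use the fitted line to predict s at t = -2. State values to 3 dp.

Entries of XᵀX: Σt·t = 130, Σt = 24, Σ1 = 5.
And Σt·s = -353, Σs = -64.
So XᵀX·[m, b]ᵀ = Xᵀs: [[130, 24]; [24, 5]]·[m, b]ᵀ = [-353, -64]ᵀ.
Δ = 130·5 − 24² = 74.
m = ((-353)·5 − 24·(-64))/74 = -229/74; b = (130·(-64) − 24·(-353))/74 = 76/37.
At t = -2: ŝ = (-229/74)·(-2) + (76/37)·(1) = 305/37.

ŝ = 8.243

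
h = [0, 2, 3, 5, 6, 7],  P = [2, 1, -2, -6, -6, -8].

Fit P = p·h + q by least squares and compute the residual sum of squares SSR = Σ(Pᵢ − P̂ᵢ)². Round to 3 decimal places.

Forming XᵀX = [[123, 23]; [23, 6]] and XᵀP = [-126, -19]ᵀ gives XᵀX·[p, q]ᵀ = XᵀP.
Determinant 123·6 − 23² = 209.
p = ((-126)·6 − 23·(-19))/209 = -29/19; q = (123·(-19) − 23·(-126))/209 = 51/19.
Residuals: -13/19, 26/19, -2/19, -20/19, 9/19, 0; SSR = 70/19.

SSR = 3.684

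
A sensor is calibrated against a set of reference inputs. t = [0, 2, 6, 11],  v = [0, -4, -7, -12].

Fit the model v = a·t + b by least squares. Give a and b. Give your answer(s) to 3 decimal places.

Normal-equation sums: Σt·t = 161, Σt = 19, Σ1 = 4.
For Mᵀv: Σt·v = -182, Σv = -23.
MᵀM·[a, b]ᵀ = Mᵀv becomes [[161, 19]; [19, 4]]·[a, b]ᵀ = [-182, -23]ᵀ.
Determinant 161·4 − 19² = 283.
a = ((-182)·4 − 19·(-23))/283 = -291/283; b = (161·(-23) − 19·(-182))/283 = -245/283.

a = -1.028, b = -0.866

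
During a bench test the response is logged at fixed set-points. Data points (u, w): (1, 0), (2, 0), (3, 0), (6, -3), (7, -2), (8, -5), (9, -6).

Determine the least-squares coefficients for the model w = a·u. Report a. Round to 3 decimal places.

a = -0.516

Setting ∂/∂a … = 0 gives: 244·a = -126.
a = (-126)/244 = -0.516393.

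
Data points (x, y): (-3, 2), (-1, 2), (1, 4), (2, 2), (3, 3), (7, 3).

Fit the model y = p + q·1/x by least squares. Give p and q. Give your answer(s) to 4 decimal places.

p = 2.5762, q = 0.8448

Sums needed: Σ1 = 6, Σ1/x = 9/14, Σ1/x·1/x = 4397/1764.
Right-hand side: Σy = 16, Σ1/x·y = 79/21.
Normal equations: [[6, 9/14]; [9/14, 4397/1764]]·[p, q]ᵀ = [16, 79/21]ᵀ.
Eliminating q: (4397/1764)·(row 1) − (9/14)·(row 2) gives (8551/588)·p = (4397/1764)·16 − (9/14)·(79/21) = 33043/882, so p = 66086/25653.
Then q = ((79/21) − (9/14)·(66086/25653))/(4397/1764) = 7224/8551.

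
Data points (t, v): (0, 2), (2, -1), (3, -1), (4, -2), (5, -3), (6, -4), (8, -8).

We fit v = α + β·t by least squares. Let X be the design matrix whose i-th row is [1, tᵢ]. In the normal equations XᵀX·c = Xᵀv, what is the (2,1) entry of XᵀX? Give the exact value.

Row 2 ↔ basis t, column 1 ↔ basis 1, so (XᵀX)_{2,1} = Σᵢ t = (0)·(1) + (2)·(1) + (3)·(1) + (4)·(1) + (5)·(1) + (6)·(1) + (8)·(1) = 28.

28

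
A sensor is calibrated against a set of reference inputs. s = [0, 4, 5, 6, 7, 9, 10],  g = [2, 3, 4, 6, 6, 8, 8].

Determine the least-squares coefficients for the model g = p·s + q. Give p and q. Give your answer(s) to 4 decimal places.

p = 0.6774, q = 1.3184

Compute the Gram sums: Σs·s = 307, Σs = 41, Σ1 = 7.
And Σs·g = 262, Σg = 37.
So MᵀM·[p, q]ᵀ = Mᵀg: [[307, 41]; [41, 7]]·[p, q]ᵀ = [262, 37]ᵀ.
Determinant 307·7 − 41² = 468.
p = (262·7 − 41·37)/468 = 317/468; q = (307·37 − 41·262)/468 = 617/468.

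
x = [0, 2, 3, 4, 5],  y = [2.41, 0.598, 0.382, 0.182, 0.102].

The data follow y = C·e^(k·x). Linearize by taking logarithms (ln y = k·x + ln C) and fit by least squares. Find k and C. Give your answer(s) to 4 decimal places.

With ln yᵢ as the transformed response and xᵢ as the regressor:
AᵀA = [[54.0000, 14.0000]; [14.0000, 5]], rhs = [-22.1442, -4.5834]ᵀ  (here Σx = 14.0000, Σ(x)² = 54.0000, Σln y = -4.5834, Σx·ln y = -22.1442).
Δ = 54.0000·5 − (14.0000)² = 74.0000; k = (-22.1442·5 − 14.0000·-4.5834)/74.0000 = -0.62910, ln C = (54.0000·-4.5834 − 14.0000·-22.1442)/74.0000 = 0.84480, so C = exp(0.84480) = 2.32752.

k = -0.6291, C = 2.3275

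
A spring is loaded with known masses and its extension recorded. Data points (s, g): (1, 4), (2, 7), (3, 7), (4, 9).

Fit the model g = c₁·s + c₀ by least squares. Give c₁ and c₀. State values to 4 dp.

c₁ = 1.5000, c₀ = 3.0000

MᵀM·[c₁, c₀]ᵀ = Mᵀg reads: 30·c₁ + 10·c₀ = 75;  10·c₁ + 4·c₀ = 27.
Determinant 30·4 − 10² = 20.
c₁ = (75·4 − 10·27)/20 = 3/2; c₀ = (30·27 − 10·75)/20 = 3.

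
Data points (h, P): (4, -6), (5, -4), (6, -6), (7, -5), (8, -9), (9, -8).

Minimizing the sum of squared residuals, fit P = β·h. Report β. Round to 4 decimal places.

β = -0.9557

Normal-equation sums: Σh·h = 271.
And Σh·P = -259.
Normal equations: [[271]]·[β]ᵀ = [-259]ᵀ.
β = (-259)/271 = -0.95572.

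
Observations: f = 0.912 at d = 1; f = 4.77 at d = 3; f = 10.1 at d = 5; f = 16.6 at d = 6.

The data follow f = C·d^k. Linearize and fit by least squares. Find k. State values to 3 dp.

k = 1.571

Linearized form: ln f = k·ln d + ln C. From the 4 transformed points,
AᵀA = [[7.0076, 4.4998]; [4.4998, 4]], rhs = [10.4721, 6.5922]ᵀ  (here Σln d = 4.4998, Σ(ln d)² = 7.0076, Σln f = 6.5922, Σln d·ln f = 10.4721).
Solving (det = 7.7823): k = 1.57085, ln C = -0.11909.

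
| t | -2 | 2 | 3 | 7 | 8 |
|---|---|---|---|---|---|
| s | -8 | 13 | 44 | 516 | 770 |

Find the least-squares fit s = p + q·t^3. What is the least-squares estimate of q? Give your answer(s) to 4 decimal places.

Entries of MᵀM: Σ1 = 5, Σt^3 = 882, Σt^3·t^3 = 380650.
Right-hand side: Σs = 1335, Σt^3·s = 572584.
Eliminating q: 380650·(row 1) − 882·(row 2) gives 1125326·p = 380650·1335 − 882·572584 = 3148662, so p = 1574331/562663.
Then q = (572584 − 882·(1574331/562663))/380650 = 842725/562663.

q = 1.4977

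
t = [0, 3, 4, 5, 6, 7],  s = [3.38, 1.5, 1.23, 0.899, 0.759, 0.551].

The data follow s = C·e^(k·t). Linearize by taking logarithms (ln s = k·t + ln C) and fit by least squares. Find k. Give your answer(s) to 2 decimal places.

Taking logs, ln s = k·t + ln C, so regress ln s on t.
Σt = 25.0000, Σ(t)² = 135.0000, Σln s = 0.8521, Σt·ln s = -4.3146.
Normal system: [[135.0000, 25.0000]; [25.0000, 6]]·[k, ln C]ᵀ = [-4.3146, 0.8521]ᵀ.
Δ = 135.0000·6 − (25.0000)² = 185.0000; k = (-4.3146·6 − 25.0000·0.8521)/185.0000 = -0.25508, ln C = (135.0000·0.8521 − 25.0000·-4.3146)/185.0000 = 1.20486.

k = -0.26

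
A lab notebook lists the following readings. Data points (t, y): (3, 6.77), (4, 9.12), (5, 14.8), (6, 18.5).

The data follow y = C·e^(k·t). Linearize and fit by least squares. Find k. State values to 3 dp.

k = 0.350

Let Y = ln y. Fitting Y = k·t + ln C by least squares:
Σt = 18.0000, Σ(t)² = 86.0000, Σln y = 9.7354, Σt·ln y = 45.5591.
Equations: 86.0000·k + 18.0000·ln C = 45.5591;  18.0000·k + 4·ln C = 9.7354.
Slope k = (n·Σt·ln y − Σt·Σln y)/(n·Σ(t)² − (Σt)²) = (4·45.5591 − 18.0000·9.7354)/20.0000 = 0.35000; ln C = (Σln y − k·Σt)/n = 0.85886.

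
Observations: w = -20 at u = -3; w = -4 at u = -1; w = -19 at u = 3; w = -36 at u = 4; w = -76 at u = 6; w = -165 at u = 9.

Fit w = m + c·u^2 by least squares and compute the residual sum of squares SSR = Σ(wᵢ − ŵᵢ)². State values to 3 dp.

SSR = 6.074

The normal system MᵀM·[m, c]ᵀ = Mᵀw is [[6, 152]; [152, 8276]]·[m, c]ᵀ = [-320, -17032]ᵀ.
Δ = 6·8276 − 152² = 26552.
m = ((-320)·8276 − 152·(-17032))/26552 = -7432/3319; c = (6·(-17032) − 152·(-320))/26552 = -6694/3319.
Residuals: 1298/3319, 850/3319, 4617/3319, -4948/3319, -3828/3319, 2011/3319; SSR = 20158/3319.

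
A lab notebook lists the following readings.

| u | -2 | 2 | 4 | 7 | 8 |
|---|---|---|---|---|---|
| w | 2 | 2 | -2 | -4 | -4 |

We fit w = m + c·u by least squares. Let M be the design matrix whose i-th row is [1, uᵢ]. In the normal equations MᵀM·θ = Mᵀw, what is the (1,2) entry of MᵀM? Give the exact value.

19

Row 1 ↔ basis 1, column 2 ↔ basis u, so (MᵀM)_{1,2} = Σᵢ u = (1)·(-2) + (1)·(2) + (1)·(4) + (1)·(7) + (1)·(8) = 19.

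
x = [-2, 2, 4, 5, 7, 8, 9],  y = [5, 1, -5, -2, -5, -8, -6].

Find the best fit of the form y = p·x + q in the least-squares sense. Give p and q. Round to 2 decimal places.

p = -1.11, q = 2.36

From the data, Σx·x = 243, Σx = 33, Σ1 = 7.
And Σx·y = -191, Σy = -20.
So AᵀA·[p, q]ᵀ = Aᵀy: [[243, 33]; [33, 7]]·[p, q]ᵀ = [-191, -20]ᵀ.
Δ = 243·7 − 33² = 612.
p = ((-191)·7 − 33·(-20))/612 = -677/612; q = (243·(-20) − 33·(-191))/612 = 481/204.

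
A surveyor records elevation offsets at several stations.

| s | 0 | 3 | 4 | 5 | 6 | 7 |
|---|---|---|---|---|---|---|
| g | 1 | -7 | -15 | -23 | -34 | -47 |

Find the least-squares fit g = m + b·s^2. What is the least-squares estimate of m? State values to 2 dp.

m = 1.26

The normal system AᵀA·[m, b]ᵀ = Aᵀg is [[6, 135]; [135, 4659]]·[m, b]ᵀ = [-125, -4405]ᵀ.
det = 6·4659 − 135² = 9729.
m = ((-125)·4659 − 135·(-4405))/9729 = 4100/3243; b = (6·(-4405) − 135·(-125))/9729 = -3185/3243.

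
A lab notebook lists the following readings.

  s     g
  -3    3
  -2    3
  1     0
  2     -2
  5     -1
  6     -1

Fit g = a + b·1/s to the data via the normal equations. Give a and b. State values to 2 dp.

With design matrix M, MᵀM = [[6, 31/30]; [31/30, 1511/900]] and Mᵀg = [2, -58/15]ᵀ.
Determinant 6·(1511/900) − (31/30)² = 1621/180.
a = (2·(1511/900) − (31/30)·(-58/15))/(1621/180) = 6618/8105; b = (6·(-58/15) − (31/30)·2)/(1621/180) = -4548/1621.

a = 0.82, b = -2.81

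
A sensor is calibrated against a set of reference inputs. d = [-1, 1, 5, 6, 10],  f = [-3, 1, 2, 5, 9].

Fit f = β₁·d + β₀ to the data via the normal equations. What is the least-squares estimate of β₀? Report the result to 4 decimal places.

Compute the Gram sums: Σd·d = 163, Σd = 21, Σ1 = 5.
For Aᵀf: Σd·f = 134, Σf = 14.
AᵀA·[β₁, β₀]ᵀ = Aᵀf becomes [[163, 21]; [21, 5]]·[β₁, β₀]ᵀ = [134, 14]ᵀ.
Determinant 163·5 − 21² = 374.
β₁ = (134·5 − 21·14)/374 = 188/187; β₀ = (163·14 − 21·134)/374 = -266/187.

β₀ = -1.4225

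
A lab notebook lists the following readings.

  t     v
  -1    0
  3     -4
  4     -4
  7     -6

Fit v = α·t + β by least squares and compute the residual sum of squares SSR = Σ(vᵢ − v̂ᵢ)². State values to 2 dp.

Normal-equation sums: Σt·t = 75, Σt = 13, Σ1 = 4.
For Xᵀv: Σt·v = -70, Σv = -14.
Δ = 75·4 − 13² = 131.
α = ((-70)·4 − 13·(-14))/131 = -98/131; β = (75·(-14) − 13·(-70))/131 = -140/131.
Residuals: 42/131, -90/131, 8/131, 40/131; SSR = 88/131.

SSR = 0.67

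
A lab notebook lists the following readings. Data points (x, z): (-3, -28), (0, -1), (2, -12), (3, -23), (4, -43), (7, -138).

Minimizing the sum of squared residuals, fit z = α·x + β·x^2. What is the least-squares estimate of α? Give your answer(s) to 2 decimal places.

α = 0.68

Forming MᵀM = [[87, 415]; [415, 2835]] and Mᵀz = [-1147, -7957]ᵀ gives MᵀM·[α, β]ᵀ = Mᵀz.
Δ = 87·2835 − 415² = 74420.
α = ((-1147)·2835 − 415·(-7957))/74420 = 5041/7442; β = (87·(-7957) − 415·(-1147))/74420 = -108127/37210.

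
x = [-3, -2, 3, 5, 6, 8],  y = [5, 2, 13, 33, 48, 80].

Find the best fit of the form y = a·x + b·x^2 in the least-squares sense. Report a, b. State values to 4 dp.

Compute the Gram sums: Σx·x = 147, Σx·x^2 = 845, Σx^2·x^2 = 6195.
Right-hand side: Σx·y = 1113, Σx^2·y = 7843.
So AᵀA·[a, b]ᵀ = Aᵀy: [[147, 845]; [845, 6195]]·[a, b]ᵀ = [1113, 7843]ᵀ.
Determinant 147·6195 − 845² = 196640.
a = (1113·6195 − 845·7843)/196640 = 13385/9832; b = (147·7843 − 845·1113)/196640 = 53109/49160.

a = 1.3614, b = 1.0803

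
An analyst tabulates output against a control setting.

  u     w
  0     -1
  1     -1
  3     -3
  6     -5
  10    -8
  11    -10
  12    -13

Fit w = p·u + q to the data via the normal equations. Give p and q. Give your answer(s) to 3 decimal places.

MᵀM·[p, q]ᵀ = Mᵀw reads: 411·p + 43·q = -386;  43·p + 7·q = -41.
Eliminating q: 7·(row 1) − 43·(row 2) gives 1028·p = 7·(-386) − 43·(-41) = -939, so p = -939/1028.
Then q = ((-41) − 43·(-939/1028))/7 = -253/1028.

p = -0.913, q = -0.246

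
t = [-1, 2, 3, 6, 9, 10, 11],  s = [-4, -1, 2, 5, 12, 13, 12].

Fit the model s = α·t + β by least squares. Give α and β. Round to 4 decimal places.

α = 1.5000, β = -3.0000

Sums needed: Σt·t = 352, Σt = 40, Σ1 = 7.
Moment sums: Σt·s = 408, Σs = 39.
Eliminating β: 7·(row 1) − 40·(row 2) gives 864·α = 7·408 − 40·39 = 1296, so α = 3/2.
Then β = (39 − 40·(3/2))/7 = -3.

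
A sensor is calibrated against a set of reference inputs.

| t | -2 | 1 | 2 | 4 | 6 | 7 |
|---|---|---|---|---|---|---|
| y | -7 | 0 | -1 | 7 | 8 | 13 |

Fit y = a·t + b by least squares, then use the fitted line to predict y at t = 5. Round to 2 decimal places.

ŷ = 7.58

With design matrix M, MᵀM = [[110, 18]; [18, 6]] and Mᵀy = [179, 20]ᵀ.
Δ = 110·6 − 18² = 336.
a = (179·6 − 18·20)/336 = 17/8; b = (110·20 − 18·179)/336 = -73/24.
At t = 5: ŷ = (17/8)·(5) + (-73/24)·(1) = 91/12.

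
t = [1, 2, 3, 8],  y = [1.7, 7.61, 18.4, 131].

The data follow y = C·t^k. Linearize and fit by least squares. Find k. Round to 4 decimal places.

Linearized form: ln y = k·ln t + ln C. From the 4 transformed points,
Over the data: Σln t = 3.8712, Σ(ln t)² = 6.0115, Σln y = 10.3476, Σln t·ln y = 14.7439.
Normal system: [[6.0115, 3.8712]; [3.8712, 4]]·[k, ln C]ᵀ = [14.7439, 10.3476]ᵀ.
Solving (det = 9.0597): k = 2.08814, ln C = 0.56600.

k = 2.0881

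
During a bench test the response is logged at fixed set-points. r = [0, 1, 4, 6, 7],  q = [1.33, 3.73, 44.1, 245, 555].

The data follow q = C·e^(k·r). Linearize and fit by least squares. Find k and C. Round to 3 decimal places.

Linearized form: ln q = k·r + ln C. From the 5 transformed points,
Σr = 18.0000, Σ(r)² = 102.0000, Σln q = 17.2083, Σr·ln q = 93.7026.
Equations: 102.0000·k + 18.0000·ln C = 93.7026;  18.0000·k + 5·ln C = 17.2083.
Δ = 102.0000·5 − (18.0000)² = 186.0000; k = (93.7026·5 − 18.0000·17.2083)/186.0000 = 0.85357, ln C = (102.0000·17.2083 − 18.0000·93.7026)/186.0000 = 0.36880, so C = exp(0.36880) = 1.44600.

k = 0.854, C = 1.446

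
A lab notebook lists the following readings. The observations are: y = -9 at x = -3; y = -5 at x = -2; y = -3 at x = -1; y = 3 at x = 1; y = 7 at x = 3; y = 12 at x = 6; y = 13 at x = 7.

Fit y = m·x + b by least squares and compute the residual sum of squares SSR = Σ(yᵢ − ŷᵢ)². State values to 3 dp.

Entries of MᵀM: Σx·x = 109, Σx = 11, Σ1 = 7.
For Mᵀy: Σx·y = 227, Σy = 18.
MᵀM·[m, b]ᵀ = Mᵀy becomes [[109, 11]; [11, 7]]·[m, b]ᵀ = [227, 18]ᵀ.
Eliminating b: 7·(row 1) − 11·(row 2) gives 642·m = 7·227 − 11·18 = 1391, so m = 13/6.
Then b = (18 − 11·(13/6))/7 = -5/6.
Residuals: -5/3, 1/6, 0, 5/3, 4/3, -1/6, -4/3; SSR = 55/6.

SSR = 9.167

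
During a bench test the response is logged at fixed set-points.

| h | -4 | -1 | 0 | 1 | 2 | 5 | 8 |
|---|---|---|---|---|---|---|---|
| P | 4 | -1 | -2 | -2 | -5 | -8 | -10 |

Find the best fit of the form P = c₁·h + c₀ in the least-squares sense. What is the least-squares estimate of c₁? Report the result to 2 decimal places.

Forming MᵀM = [[111, 11]; [11, 7]] and MᵀP = [-147, -24]ᵀ gives MᵀM·[c₁, c₀]ᵀ = MᵀP.
Eliminating c₀: 7·(row 1) − 11·(row 2) gives 656·c₁ = 7·(-147) − 11·(-24) = -765, so c₁ = -765/656.
Then c₀ = ((-24) − 11·(-765/656))/7 = -1047/656.

c₁ = -1.17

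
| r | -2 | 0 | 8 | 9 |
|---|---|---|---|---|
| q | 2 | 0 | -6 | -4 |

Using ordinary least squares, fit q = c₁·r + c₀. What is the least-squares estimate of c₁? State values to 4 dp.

c₁ = -0.6253

Forming XᵀX = [[149, 15]; [15, 4]] and Xᵀq = [-88, -8]ᵀ gives XᵀX·[c₁, c₀]ᵀ = Xᵀq.
Δ = 149·4 − 15² = 371.
c₁ = ((-88)·4 − 15·(-8))/371 = -232/371; c₀ = (149·(-8) − 15·(-88))/371 = 128/371.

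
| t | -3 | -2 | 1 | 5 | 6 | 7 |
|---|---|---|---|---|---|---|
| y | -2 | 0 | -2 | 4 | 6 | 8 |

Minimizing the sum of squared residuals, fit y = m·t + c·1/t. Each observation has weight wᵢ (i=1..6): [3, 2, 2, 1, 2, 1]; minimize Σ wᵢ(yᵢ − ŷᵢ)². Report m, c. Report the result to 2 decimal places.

m = 1.09, c = -3.41

MᵀWM·[m, c]ᵀ = MᵀWy reads: 183·m + 11·c = 162;  11·m + (32516/11025)·c = 68/35.
Determinant 183·(32516/11025) − 11² = 1538801/3675.
m = (162·(32516/11025) − 11·(68/35))/(1538801/3675) = 152484/139891; c = (183·(68/35) − 11·162)/(1538801/3675) = -5242230/1538801.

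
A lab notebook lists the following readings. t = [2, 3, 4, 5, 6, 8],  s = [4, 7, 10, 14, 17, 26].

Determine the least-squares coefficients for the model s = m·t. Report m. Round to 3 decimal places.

Compute the Gram sums: Σt·t = 154.
Moment sums: Σt·s = 449.
So AᵀA·[m]ᵀ = Aᵀs: [[154]]·[m]ᵀ = [449]ᵀ.
m = 449/154 = 2.91558.

m = 2.916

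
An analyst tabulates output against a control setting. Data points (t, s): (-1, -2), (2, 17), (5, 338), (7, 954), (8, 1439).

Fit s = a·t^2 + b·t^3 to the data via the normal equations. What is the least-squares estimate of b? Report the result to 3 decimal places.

b = 2.993

Normal-equation sums: Σt^2·t^2 = 7139, Σt^2·t^3 = 52731, Σt^3·t^3 = 395483.
Right-hand side: Σt^2·s = 147358, Σt^3·s = 1106378.
AᵀA·[a, b]ᵀ = Aᵀs becomes [[7139, 52731]; [52731, 395483]]·[a, b]ᵀ = [147358, 1106378]ᵀ.
det = 7139·395483 − 52731² = 42794776.
a = (147358·395483 − 52731·1106378)/42794776 = -15708601/10698694; b = (7139·1106378 − 52731·147358)/42794776 = 32024461/10698694.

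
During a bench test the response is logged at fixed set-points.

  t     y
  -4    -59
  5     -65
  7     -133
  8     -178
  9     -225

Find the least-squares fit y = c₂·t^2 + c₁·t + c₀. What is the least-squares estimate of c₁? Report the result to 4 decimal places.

Entries of MᵀM: Σt^2·t^2 = 13939, Σt^2·t = 1645, Σt^2 = 235, Σt·t = 235, Σt = 25, Σ1 = 5.
Right-hand side: Σt^2·y = -38703, Σt·y = -4469, Σy = -660.
Normal equations: [[13939, 1645, 235]; [1645, 235, 25]; [235, 25, 5]]·[c₂, c₁, c₀]ᵀ = [-38703, -4469, -660]ᵀ.
Solving the 3×3 system (Gaussian elimination) gives c₂ = -14785/4872, c₁ = 56981/24360, c₀ = -865/812.

c₁ = 2.3391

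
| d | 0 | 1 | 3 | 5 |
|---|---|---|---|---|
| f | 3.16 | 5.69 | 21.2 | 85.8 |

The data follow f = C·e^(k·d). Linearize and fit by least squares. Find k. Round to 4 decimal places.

Taking logs, ln f = k·d + ln C, so regress ln f on d.
Over the data: Σd = 9.0000, Σ(d)² = 35.0000, Σln f = 10.3953, Σd·ln f = 33.1608.
Normal system: [[35.0000, 9.0000]; [9.0000, 4]]·[k, ln C]ᵀ = [33.1608, 10.3953]ᵀ.
Δ = 35.0000·4 − (9.0000)² = 59.0000; k = (33.1608·4 − 9.0000·10.3953)/59.0000 = 0.66247, ln C = (35.0000·10.3953 − 9.0000·33.1608)/59.0000 = 1.10828.

k = 0.6625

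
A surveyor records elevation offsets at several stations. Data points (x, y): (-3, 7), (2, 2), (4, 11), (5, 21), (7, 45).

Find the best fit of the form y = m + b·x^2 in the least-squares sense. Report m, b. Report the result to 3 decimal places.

AᵀA·[m, b]ᵀ = Aᵀy reads: 5·m + 103·b = 86;  103·m + 3379·b = 2977.
Eliminating b: 3379·(row 1) − 103·(row 2) gives 6286·m = 3379·86 − 103·2977 = -16037, so m = -2291/898.
Then b = (2977 − 103·(-2291/898))/3379 = 861/898.

m = -2.551, b = 0.959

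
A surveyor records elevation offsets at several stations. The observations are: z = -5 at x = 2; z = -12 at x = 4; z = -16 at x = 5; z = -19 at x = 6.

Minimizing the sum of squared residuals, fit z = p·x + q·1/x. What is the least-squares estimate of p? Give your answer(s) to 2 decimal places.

Sums needed: Σx·x = 81, Σx·1/x = 4, Σ1/x·1/x = 1369/3600.
Right-hand side: Σx·z = -252, Σ1/x·z = -178/15.
So AᵀA·[p, q]ᵀ = Aᵀz: [[81, 4]; [4, 1369/3600]]·[p, q]ᵀ = [-252, -178/15]ᵀ.
Eliminating q: (1369/3600)·(row 1) − 4·(row 2) gives (5921/400)·p = (1369/3600)·(-252) − 4·(-178/15) = -14509/300, so p = -58036/17763.
Then q = ((-178/15) − 4·(-58036/17763))/(1369/3600) = 18720/5921.

p = -3.27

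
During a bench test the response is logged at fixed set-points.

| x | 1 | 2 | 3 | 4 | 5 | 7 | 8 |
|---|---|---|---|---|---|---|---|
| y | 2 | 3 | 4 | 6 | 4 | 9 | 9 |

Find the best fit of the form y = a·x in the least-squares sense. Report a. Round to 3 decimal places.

a = 1.185

Entries of AᵀA: Σx·x = 168.
For Aᵀy: Σx·y = 199.
So AᵀA·[a]ᵀ = Aᵀy: [[168]]·[a]ᵀ = [199]ᵀ.
Hence a = 199 / 168 ≈ 1.18452.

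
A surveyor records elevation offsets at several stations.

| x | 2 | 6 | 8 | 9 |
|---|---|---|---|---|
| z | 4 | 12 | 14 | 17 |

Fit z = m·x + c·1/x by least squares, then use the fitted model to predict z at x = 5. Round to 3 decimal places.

With design matrix A, AᵀA = [[185, 4]; [4, 1585/5184]] and Aᵀz = [345, 275/36]ᵀ.
Determinant 185·(1585/5184) − 4² = 210281/5184.
m = (345·(1585/5184) − 4·(275/36))/(210281/5184) = 388425/210281; c = (185·(275/36) − 4·345)/(210281/5184) = 172080/210281.
At x = 5: ẑ = (388425/210281)·(5) + (172080/210281)·(1/5) = 1976541/210281.

ẑ = 9.400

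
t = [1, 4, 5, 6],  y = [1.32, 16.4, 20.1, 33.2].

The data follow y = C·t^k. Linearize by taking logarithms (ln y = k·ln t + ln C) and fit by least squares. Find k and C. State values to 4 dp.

Linearized form: ln y = k·ln t + ln C. From the 4 transformed points,
Σln t = 4.7875, Σ(ln t)² = 7.7225, Σln y = 9.5782, Σln t·ln y = 14.9831.
Equations: 7.7225·k + 4.7875·ln C = 14.9831;  4.7875·k + 4·ln C = 9.5782.
Δ = 7.7225·4 − (4.7875)² = 7.9699; k = (14.9831·4 − 4.7875·9.5782)/7.9699 = 1.76623, ln C = (7.7225·9.5782 − 4.7875·14.9831)/7.9699 = 0.28059, so C = exp(0.28059) = 1.32391.

k = 1.7662, C = 1.3239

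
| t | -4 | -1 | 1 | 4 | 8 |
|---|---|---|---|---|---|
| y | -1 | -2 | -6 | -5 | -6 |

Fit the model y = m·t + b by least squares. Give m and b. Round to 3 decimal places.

m = -0.423, b = -3.324

AᵀA·[m, b]ᵀ = Aᵀy reads: 98·m + 8·b = -68;  8·m + 5·b = -20.
Determinant 98·5 − 8² = 426.
m = ((-68)·5 − 8·(-20))/426 = -30/71; b = (98·(-20) − 8·(-68))/426 = -236/71.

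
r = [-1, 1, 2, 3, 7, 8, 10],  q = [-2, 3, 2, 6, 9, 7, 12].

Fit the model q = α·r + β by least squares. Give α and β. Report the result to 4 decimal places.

MᵀM·[α, β]ᵀ = Mᵀq reads: 228·α + 30·β = 266;  30·α + 7·β = 37.
(Σr·r = 228, Σr = 30, Σ1 = 7, Σr·q = 266, Σq = 37.)
Eliminating β: 7·(row 1) − 30·(row 2) gives 696·α = 7·266 − 30·37 = 752, so α = 94/87.
Then β = (37 − 30·(94/87))/7 = 19/29.

α = 1.0805, β = 0.6552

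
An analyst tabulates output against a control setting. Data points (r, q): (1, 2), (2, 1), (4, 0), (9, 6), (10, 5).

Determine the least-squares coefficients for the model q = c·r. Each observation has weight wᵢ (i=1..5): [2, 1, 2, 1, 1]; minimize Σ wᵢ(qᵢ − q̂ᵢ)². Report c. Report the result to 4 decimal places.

c = 0.5023

The normal system MᵀWM·[c]ᵀ = MᵀWq is [[219]]·[c]ᵀ = [110]ᵀ.
Hence c = 110 / 219 ≈ 0.502283.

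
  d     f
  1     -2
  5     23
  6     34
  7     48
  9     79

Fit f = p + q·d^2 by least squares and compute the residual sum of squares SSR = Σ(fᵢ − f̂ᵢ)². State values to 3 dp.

SSR = 1.344

Setting ∂/∂p … = 0 gives: 5·p + 192·q = 182;  192·p + 10884·q = 10548.
(Σ1 = 5, Σd^2 = 192, Σd^2·d^2 = 10884, Σf = 182, Σd^2·f = 10548.)
Δ = 5·10884 − 192² = 17556.
p = (182·10884 − 192·10548)/17556 = -3694/1463; q = (5·10548 − 192·182)/17556 = 1483/1463.
Residuals: -65/133, 268/1463, 48/1463, 1251/1463, -852/1463; SSR = 1966/1463.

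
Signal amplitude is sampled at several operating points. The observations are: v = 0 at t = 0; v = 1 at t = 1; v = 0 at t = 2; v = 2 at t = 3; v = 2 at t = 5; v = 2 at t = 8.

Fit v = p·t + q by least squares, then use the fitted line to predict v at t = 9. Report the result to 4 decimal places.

The normal system MᵀM·[p, q]ᵀ = Mᵀv is [[103, 19]; [19, 6]]·[p, q]ᵀ = [33, 7]ᵀ.
Δ = 103·6 − 19² = 257.
p = (33·6 − 19·7)/257 = 65/257; q = (103·7 − 19·33)/257 = 94/257.
At t = 9: v̂ = (65/257)·(9) + (94/257)·(1) = 679/257.

v̂ = 2.6420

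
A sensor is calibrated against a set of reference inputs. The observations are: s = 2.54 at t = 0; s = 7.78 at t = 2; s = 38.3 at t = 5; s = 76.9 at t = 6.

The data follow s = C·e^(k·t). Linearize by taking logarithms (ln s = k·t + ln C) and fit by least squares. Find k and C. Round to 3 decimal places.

k = 0.559, C = 2.521

Taking logs, ln s = k·t + ln C, so regress ln s on t.
Σt = 13.0000, Σ(t)² = 65.0000, Σln s = 10.9717, Σt·ln s = 48.3854.
Normal system: [[65.0000, 13.0000]; [13.0000, 4]]·[k, ln C]ᵀ = [48.3854, 10.9717]ᵀ.
Slope k = (n·Σt·ln s − Σt·Σln s)/(n·Σ(t)² − (Σt)²) = (4·48.3854 − 13.0000·10.9717)/91.0000 = 0.55945; ln C = (Σln s − k·Σt)/n = 0.92471, so C = exp(0.92471) = 2.52114.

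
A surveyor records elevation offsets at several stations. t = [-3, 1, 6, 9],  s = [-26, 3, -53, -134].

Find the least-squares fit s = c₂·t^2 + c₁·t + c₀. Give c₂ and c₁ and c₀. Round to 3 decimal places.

Sums needed: Σt^2·t^2 = 7939, Σt^2·t = 919, Σt^2 = 127, Σt·t = 127, Σt = 13, Σ1 = 4.
And Σt^2·s = -12993, Σt·s = -1443, Σs = -210.
Inverting the 3×3 Gram matrix, [c₂, c₁, c₀]ᵀ = [-16787/8312, 25689/8312, 6559/4156]ᵀ.

c₂ = -2.020, c₁ = 3.091, c₀ = 1.578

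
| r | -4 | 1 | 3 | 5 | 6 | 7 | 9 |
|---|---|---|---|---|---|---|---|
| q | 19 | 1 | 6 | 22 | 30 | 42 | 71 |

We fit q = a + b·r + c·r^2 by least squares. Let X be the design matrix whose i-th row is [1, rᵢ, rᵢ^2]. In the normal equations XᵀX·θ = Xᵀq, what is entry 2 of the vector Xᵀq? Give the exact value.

1166

Entry 2 ↔ basis r, so (Xᵀq)_{2} = Σᵢ (r)·qᵢ = (-4)·(19) + (1)·(1) + (3)·(6) + (5)·(22) + (6)·(30) + (7)·(42) + (9)·(71) = 1166.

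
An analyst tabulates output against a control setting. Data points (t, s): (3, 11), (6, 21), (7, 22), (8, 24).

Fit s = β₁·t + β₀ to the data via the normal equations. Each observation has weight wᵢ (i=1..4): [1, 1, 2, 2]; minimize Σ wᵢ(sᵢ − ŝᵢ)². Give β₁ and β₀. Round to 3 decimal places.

Sums needed: Σwᵢ·t·t = 271, Σwᵢ·t = 39, Σwᵢ·1 = 6.
And Σwᵢ·t·s = 851, Σwᵢ·s = 124.
AᵀWA·[β₁, β₀]ᵀ = AᵀWs becomes [[271, 39]; [39, 6]]·[β₁, β₀]ᵀ = [851, 124]ᵀ.
det = 271·6 − 39² = 105.
β₁ = (851·6 − 39·124)/105 = 18/7; β₀ = (271·124 − 39·851)/105 = 83/21.

β₁ = 2.571, β₀ = 3.952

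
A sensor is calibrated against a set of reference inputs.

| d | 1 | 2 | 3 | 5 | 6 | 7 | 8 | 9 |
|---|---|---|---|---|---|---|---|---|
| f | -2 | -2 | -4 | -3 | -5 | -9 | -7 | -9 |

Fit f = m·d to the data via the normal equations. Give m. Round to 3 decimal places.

m = -0.978

Compute the Gram sums: Σd·d = 269.
And Σd·f = -263.
Hence m = -263 / 269 ≈ -0.977695.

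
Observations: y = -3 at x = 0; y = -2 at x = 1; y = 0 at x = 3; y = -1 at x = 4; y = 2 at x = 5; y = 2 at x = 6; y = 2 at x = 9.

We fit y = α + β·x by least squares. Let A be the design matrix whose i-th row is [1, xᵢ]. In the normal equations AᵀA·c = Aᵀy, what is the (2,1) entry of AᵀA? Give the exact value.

28

Row 2 ↔ basis x, column 1 ↔ basis 1, so (AᵀA)_{2,1} = Σᵢ x = (0)·(1) + (1)·(1) + (3)·(1) + (4)·(1) + (5)·(1) + (6)·(1) + (9)·(1) = 28.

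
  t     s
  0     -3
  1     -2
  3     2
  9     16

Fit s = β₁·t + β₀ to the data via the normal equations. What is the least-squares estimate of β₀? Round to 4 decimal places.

Entries of MᵀM: Σt·t = 91, Σt = 13, Σ1 = 4.
And Σt·s = 148, Σs = 13.
Eliminating β₀: 4·(row 1) − 13·(row 2) gives 195·β₁ = 4·148 − 13·13 = 423, so β₁ = 141/65.
Then β₀ = (13 − 13·(141/65))/4 = -19/5.

β₀ = -3.8000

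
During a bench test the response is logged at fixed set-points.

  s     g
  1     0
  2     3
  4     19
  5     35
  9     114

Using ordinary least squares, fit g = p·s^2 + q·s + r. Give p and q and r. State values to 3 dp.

p = 1.465, q = -0.301, r = -1.738

Sums needed: Σs^2·s^2 = 7459, Σs^2·s = 927, Σs^2 = 127, Σs·s = 127, Σs = 21, Σ1 = 5.
And Σs^2·g = 10425, Σs·g = 1283, Σg = 171.
Row-reducing yields p = 17076/11659, q = -3508/11659, r = -20259/11659.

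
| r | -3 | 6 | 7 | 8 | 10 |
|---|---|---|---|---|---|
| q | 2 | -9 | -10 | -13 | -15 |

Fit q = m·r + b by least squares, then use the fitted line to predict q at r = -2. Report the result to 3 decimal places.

q̂ = 0.913

The normal equations are: 258·m + 28·b = -384;  28·m + 5·b = -45.
det = 258·5 − 28² = 506.
m = ((-384)·5 − 28·(-45))/506 = -30/23; b = (258·(-45) − 28·(-384))/506 = -39/23.
At r = -2: q̂ = (-30/23)·(-2) + (-39/23)·(1) = 21/23.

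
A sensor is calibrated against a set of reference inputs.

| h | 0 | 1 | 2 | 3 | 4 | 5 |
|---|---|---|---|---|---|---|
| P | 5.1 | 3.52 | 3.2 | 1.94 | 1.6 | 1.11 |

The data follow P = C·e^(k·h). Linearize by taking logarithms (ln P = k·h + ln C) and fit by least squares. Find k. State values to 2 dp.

k = -0.30

With ln Pᵢ as the transformed response and hᵢ as the regressor:
AᵀA = [[55.0000, 15.0000]; [15.0000, 6]], rhs = [7.9746, 5.2879]ᵀ  (here Σh = 15.0000, Σ(h)² = 55.0000, Σln P = 5.2879, Σh·ln P = 7.9746).
Δ = 55.0000·6 − (15.0000)² = 105.0000; k = (7.9746·6 − 15.0000·5.2879)/105.0000 = -0.29972, ln C = (55.0000·5.2879 − 15.0000·7.9746)/105.0000 = 1.63062.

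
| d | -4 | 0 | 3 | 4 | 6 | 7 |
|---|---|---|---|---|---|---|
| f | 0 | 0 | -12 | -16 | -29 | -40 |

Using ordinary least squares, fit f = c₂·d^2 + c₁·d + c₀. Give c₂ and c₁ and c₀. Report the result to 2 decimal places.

c₂ = -0.50, c₁ = -2.05, c₀ = -0.25

Sums needed: Σd^2·d^2 = 4290, Σd^2·d = 586, Σd^2 = 126, Σd·d = 126, Σd = 16, Σ1 = 6.
Right-hand side: Σd^2·f = -3368, Σd·f = -554, Σf = -97.
So MᵀM·[c₂, c₁, c₀]ᵀ = Mᵀf: [[4290, 586, 126]; [586, 126, 16]; [126, 16, 6]]·[c₂, c₁, c₀]ᵀ = [-3368, -554, -97]ᵀ.
Solving the 3×3 system (Gaussian elimination) gives c₂ = -445/894, c₁ = -76389/37250, c₀ = -13694/55875.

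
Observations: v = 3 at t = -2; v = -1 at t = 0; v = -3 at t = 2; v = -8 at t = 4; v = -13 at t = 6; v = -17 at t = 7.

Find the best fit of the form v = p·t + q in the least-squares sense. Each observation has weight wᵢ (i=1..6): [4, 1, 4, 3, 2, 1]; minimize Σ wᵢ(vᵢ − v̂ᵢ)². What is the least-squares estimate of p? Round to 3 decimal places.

p = -2.034

Setting ∂/∂p … = 0 gives: 201·p + 31·q = -419;  31·p + 15·q = -68.
Eliminating q: 15·(row 1) − 31·(row 2) gives 2054·p = 15·(-419) − 31·(-68) = -4177, so p = -4177/2054.
Then q = ((-68) − 31·(-4177/2054))/15 = -679/2054.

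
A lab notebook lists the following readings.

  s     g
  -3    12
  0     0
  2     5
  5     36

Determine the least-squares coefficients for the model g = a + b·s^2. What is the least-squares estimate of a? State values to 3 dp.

a = -0.553

Sums needed: Σ1 = 4, Σs^2 = 38, Σs^2·s^2 = 722.
And Σg = 53, Σs^2·g = 1028.
So XᵀX·[a, b]ᵀ = Xᵀg: [[4, 38]; [38, 722]]·[a, b]ᵀ = [53, 1028]ᵀ.
det = 4·722 − 38² = 1444.
a = (53·722 − 38·1028)/1444 = -21/38; b = (4·1028 − 38·53)/1444 = 1049/722.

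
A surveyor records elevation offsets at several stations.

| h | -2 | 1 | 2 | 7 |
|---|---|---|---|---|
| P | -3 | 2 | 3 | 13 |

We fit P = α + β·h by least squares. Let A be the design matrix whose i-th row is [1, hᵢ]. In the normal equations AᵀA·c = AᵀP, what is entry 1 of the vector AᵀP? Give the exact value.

15

Entry 1 ↔ basis 1, so (AᵀP)_{1} = Σᵢ Pᵢ = (1)·(-3) + (1)·(2) + (1)·(3) + (1)·(13) = 15.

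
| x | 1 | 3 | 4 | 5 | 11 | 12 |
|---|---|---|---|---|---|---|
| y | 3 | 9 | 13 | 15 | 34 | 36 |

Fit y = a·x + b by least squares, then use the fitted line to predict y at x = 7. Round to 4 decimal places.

Entries of MᵀM: Σx·x = 316, Σx = 36, Σ1 = 6.
For Mᵀy: Σx·y = 963, Σy = 110.
MᵀM·[a, b]ᵀ = Mᵀy becomes [[316, 36]; [36, 6]]·[a, b]ᵀ = [963, 110]ᵀ.
Δ = 316·6 − 36² = 600.
a = (963·6 − 36·110)/600 = 303/100; b = (316·110 − 36·963)/600 = 23/150.
At x = 7: ŷ = (303/100)·(7) + (23/150)·(1) = 6409/300.

ŷ = 21.3633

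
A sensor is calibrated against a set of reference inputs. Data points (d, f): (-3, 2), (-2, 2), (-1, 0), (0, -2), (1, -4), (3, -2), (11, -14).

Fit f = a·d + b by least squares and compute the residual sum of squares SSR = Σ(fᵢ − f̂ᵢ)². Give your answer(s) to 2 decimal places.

Compute the Gram sums: Σd·d = 145, Σd = 9, Σ1 = 7.
And Σd·f = -174, Σf = -18.
Eliminating b: 7·(row 1) − 9·(row 2) gives 934·a = 7·(-174) − 9·(-18) = -1056, so a = -528/467.
Then b = ((-18) − 9·(-528/467))/7 = -522/467.
Residuals: -128/467, 400/467, -6/467, -412/467, -818/467, 1172/467, -208/467; SSR = 5208/467.

SSR = 11.15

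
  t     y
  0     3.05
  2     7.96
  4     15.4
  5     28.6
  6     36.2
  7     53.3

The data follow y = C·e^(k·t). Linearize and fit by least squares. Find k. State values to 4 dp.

k = 0.4074

Let Y = ln y. Fitting Y = k·t + ln C by least squares:
AᵀA = [[130.0000, 24.0000]; [24.0000, 6]], rhs = [81.2193, 16.8423]ᵀ  (here Σt = 24.0000, Σ(t)² = 130.0000, Σln y = 16.8423, Σt·ln y = 81.2193).
Δ = 130.0000·6 − (24.0000)² = 204.0000; k = (81.2193·6 − 24.0000·16.8423)/204.0000 = 0.40735, ln C = (130.0000·16.8423 − 24.0000·81.2193)/204.0000 = 1.17766.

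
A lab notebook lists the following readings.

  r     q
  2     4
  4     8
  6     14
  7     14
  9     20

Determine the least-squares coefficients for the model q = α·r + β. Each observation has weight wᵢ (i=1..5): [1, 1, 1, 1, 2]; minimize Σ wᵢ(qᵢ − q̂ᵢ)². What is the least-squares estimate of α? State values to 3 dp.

α = 2.283

Compute the Gram sums: Σwᵢ·r·r = 267, Σwᵢ·r = 37, Σwᵢ·1 = 6.
And Σwᵢ·r·q = 582, Σwᵢ·q = 80.
det = 267·6 − 37² = 233.
α = (582·6 − 37·80)/233 = 532/233; β = (267·80 − 37·582)/233 = -174/233.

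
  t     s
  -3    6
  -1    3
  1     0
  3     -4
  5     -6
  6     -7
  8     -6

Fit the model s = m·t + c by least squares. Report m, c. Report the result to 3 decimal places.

m = -1.231, c = 1.341

From the data, Σt·t = 145, Σt = 19, Σ1 = 7.
For Xᵀs: Σt·s = -153, Σs = -14.
Determinant 145·7 − 19² = 654.
m = ((-153)·7 − 19·(-14))/654 = -805/654; c = (145·(-14) − 19·(-153))/654 = 877/654.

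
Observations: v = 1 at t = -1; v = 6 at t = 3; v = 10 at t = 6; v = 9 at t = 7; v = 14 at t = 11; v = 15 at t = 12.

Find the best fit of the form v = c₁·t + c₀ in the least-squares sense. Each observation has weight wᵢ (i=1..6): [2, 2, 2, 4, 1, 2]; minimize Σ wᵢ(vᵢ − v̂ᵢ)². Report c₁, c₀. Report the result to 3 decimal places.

Normal-equation sums: Σwᵢ·t·t = 697, Σwᵢ·t = 79, Σwᵢ·1 = 13.
Right-hand side: Σwᵢ·t·v = 920, Σwᵢ·v = 114.
AᵀWA·[c₁, c₀]ᵀ = AᵀWv becomes [[697, 79]; [79, 13]]·[c₁, c₀]ᵀ = [920, 114]ᵀ.
Determinant 697·13 − 79² = 2820.
c₁ = (920·13 − 79·114)/2820 = 1477/1410; c₀ = (697·114 − 79·920)/2820 = 3389/1410.

c₁ = 1.048, c₀ = 2.404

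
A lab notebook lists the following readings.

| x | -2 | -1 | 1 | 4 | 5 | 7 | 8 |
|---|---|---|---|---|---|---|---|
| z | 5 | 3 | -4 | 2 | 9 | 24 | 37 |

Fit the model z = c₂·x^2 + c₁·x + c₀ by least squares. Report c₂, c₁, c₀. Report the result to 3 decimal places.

c₂ = 0.902, c₁ = -2.418, c₀ = -2.158

Sums needed: Σx^2·x^2 = 7396, Σx^2·x = 1036, Σx^2 = 160, Σx·x = 160, Σx = 22, Σ1 = 7.
Moment sums: Σx^2·z = 3820, Σx·z = 500, Σz = 76.
Inverting the 3×3 Gram matrix, [c₂, c₁, c₀]ᵀ = [3647/4044, -3259/1348, -4363/2022]ᵀ.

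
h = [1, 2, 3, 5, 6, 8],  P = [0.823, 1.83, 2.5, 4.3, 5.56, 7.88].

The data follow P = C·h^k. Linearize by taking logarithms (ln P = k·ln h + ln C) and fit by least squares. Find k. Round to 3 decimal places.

Let Y = ln P. Fitting Y = k·ln h + ln C by least squares:
AᵀA = [[11.8122, 7.2724]; [7.2724, 6]], rhs = [11.1397, 6.5643]ᵀ  (here Σln h = 7.2724, Σ(ln h)² = 11.8122, Σln P = 6.5643, Σln h·ln P = 11.1397).
Slope k = (n·Σln h·ln P − Σln h·Σln P)/(n·Σ(ln h)² − (Σln h)²) = (6·11.1397 − 7.2724·6.5643)/17.9853 = 1.06195; ln C = (Σln P − k·Σln h)/n = -0.19310.

k = 1.062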